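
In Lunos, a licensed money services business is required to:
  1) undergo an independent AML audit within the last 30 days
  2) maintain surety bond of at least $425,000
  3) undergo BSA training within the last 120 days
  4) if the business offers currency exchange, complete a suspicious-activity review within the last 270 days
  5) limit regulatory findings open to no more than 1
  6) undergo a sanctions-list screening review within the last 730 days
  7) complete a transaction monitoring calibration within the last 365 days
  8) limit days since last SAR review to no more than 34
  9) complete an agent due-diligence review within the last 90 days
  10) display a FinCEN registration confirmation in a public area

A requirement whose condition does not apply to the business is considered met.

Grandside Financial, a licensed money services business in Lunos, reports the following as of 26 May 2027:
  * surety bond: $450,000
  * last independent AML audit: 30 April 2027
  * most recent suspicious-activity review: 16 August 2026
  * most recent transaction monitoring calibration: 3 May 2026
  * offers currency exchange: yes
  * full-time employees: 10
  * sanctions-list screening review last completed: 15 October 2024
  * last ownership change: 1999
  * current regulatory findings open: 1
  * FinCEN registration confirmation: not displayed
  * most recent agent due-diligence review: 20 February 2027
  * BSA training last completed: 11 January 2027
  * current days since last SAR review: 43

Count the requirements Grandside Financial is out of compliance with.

7

1. independent AML audit 26 days ago vs limit 30 → met
2. surety bond $450,000 ≥ $425,000 → met
3. BSA training 135 days ago vs limit 120 → not met
4. condition 'offers currency exchange' holds; suspicious-activity review 283 days ago vs limit 270 → not met
5. regulatory findings open 1 ≤ 1 → met
6. sanctions-list screening review 953 days ago vs limit 730 → not met
7. transaction monitoring calibration 388 days ago vs limit 365 → not met
8. days since last SAR review 43 > 34 → not met
9. agent due-diligence review 95 days ago vs limit 90 → not met
10. FinCEN registration confirmation absent → not met
Not met: 7 of 10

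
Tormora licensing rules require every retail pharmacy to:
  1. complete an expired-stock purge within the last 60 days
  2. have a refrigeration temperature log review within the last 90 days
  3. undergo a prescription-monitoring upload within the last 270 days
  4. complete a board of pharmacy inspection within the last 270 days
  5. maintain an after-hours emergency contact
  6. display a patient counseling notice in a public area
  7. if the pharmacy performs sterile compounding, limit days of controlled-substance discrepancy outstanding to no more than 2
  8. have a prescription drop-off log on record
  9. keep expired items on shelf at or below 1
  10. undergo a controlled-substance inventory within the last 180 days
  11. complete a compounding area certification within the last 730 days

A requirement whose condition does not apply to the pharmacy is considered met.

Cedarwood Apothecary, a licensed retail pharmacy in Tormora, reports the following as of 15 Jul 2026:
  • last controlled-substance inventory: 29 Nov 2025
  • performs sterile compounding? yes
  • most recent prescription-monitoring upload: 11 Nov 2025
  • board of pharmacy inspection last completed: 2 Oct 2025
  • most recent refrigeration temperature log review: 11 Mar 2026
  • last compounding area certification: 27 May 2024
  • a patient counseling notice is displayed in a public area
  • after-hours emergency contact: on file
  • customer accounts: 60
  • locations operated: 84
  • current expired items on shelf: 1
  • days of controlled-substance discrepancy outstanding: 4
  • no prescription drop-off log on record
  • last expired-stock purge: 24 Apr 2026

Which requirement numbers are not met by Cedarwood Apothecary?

1, 2, 4, 7, 8, 10, 11

1. expired-stock purge 82 days ago vs limit 60 → not met
2. refrigeration temperature log review 126 days ago vs limit 90 → not met
3. prescription-monitoring upload 246 days ago vs limit 270 → met
4. board of pharmacy inspection 286 days ago vs limit 270 → not met
5. after-hours emergency contact present → met
6. patient counseling notice present → met
7. condition 'performs sterile compounding' holds; days of controlled-substance discrepancy outstanding 4 > 2 → not met
8. prescription drop-off log absent → not met
9. expired items on shelf 1 ≤ 1 → met
10. controlled-substance inventory 228 days ago vs limit 180 → not met
11. compounding area certification 779 days ago vs limit 730 → not met
Not met: 1, 2, 4, 7, 8, 10, 11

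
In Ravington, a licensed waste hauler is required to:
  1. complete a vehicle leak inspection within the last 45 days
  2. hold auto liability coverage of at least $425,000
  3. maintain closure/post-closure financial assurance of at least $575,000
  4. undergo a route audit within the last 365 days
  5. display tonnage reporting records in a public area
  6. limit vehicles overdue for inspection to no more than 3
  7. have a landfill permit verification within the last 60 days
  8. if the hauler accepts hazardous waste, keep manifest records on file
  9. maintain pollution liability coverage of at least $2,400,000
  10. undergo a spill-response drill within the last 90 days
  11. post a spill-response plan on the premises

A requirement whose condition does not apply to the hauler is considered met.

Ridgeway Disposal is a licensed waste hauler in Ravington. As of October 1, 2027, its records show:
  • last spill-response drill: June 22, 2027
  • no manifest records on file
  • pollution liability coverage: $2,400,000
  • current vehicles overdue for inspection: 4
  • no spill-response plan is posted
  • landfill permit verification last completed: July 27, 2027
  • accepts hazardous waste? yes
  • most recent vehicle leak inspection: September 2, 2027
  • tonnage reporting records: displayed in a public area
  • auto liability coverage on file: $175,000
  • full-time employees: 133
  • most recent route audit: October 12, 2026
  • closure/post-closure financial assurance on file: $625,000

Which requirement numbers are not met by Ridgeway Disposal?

2, 6, 7, 8, 10, 11

1. vehicle leak inspection 29 days ago vs limit 45 → met
2. auto liability coverage $175,000 < $425,000 → not met
3. closure/post-closure financial assurance $625,000 ≥ $575,000 → met
4. route audit 354 days ago vs limit 365 → met
5. tonnage reporting records present → met
6. vehicles overdue for inspection 4 > 3 → not met
7. landfill permit verification 66 days ago vs limit 60 → not met
8. condition 'accepts hazardous waste' holds; manifest records absent → not met
9. pollution liability coverage $2,400,000 ≥ $2,400,000 → met
10. spill-response drill 101 days ago vs limit 90 → not met
11. spill-response plan absent → not met
Not met: 2, 6, 7, 8, 10, 11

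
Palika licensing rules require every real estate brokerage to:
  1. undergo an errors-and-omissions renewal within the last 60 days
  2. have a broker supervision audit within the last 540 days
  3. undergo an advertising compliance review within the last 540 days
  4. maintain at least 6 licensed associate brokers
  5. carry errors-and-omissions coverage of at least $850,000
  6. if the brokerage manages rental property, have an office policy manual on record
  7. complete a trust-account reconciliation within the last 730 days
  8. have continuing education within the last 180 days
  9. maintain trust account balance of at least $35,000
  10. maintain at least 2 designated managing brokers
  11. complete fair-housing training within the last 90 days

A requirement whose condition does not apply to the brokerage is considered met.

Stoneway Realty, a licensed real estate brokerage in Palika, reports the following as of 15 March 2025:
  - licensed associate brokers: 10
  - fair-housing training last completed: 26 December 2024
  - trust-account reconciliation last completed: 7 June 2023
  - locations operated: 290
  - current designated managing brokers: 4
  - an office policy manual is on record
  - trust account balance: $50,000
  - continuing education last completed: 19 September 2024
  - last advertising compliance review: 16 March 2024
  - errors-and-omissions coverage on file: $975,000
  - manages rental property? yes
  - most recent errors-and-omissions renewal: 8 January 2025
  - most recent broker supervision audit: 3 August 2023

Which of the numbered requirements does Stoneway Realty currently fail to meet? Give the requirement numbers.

1. errors-and-omissions renewal 66 days ago vs limit 60 → not met
2. broker supervision audit 590 days ago vs limit 540 → not met
3. advertising compliance review 364 days ago vs limit 540 → met
4. licensed associate brokers 10 ≥ 6 → met
5. errors-and-omissions coverage $975,000 ≥ $850,000 → met
6. condition 'manages rental property' holds; office policy manual present → met
7. trust-account reconciliation 647 days ago vs limit 730 → met
8. continuing education 177 days ago vs limit 180 → met
9. trust account balance $50,000 ≥ $35,000 → met
10. designated managing brokers 4 ≥ 2 → met
11. fair-housing training 79 days ago vs limit 90 → met
Not met: 1, 2

1, 2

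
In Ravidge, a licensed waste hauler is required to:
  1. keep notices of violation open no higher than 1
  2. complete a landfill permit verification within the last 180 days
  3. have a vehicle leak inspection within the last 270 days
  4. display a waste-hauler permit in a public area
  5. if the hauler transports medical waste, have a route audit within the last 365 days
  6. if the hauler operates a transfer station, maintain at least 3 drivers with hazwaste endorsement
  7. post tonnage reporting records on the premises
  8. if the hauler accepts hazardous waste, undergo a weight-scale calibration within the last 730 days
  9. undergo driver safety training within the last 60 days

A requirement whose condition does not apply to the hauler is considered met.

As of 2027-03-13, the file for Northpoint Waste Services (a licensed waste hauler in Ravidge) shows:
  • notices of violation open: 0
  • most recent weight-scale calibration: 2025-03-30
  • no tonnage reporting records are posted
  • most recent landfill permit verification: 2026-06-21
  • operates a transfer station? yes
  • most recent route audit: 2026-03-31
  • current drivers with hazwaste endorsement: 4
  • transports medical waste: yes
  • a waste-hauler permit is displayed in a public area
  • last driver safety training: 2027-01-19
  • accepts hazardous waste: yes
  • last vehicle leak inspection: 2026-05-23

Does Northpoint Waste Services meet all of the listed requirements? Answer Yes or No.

1. notices of violation open 0 ≤ 1 → met
2. landfill permit verification 265 days ago vs limit 180 → not met
3. vehicle leak inspection 294 days ago vs limit 270 → not met
4. waste-hauler permit present → met
5. condition 'transports medical waste' holds; route audit 347 days ago vs limit 365 → met
6. condition 'operates a transfer station' holds; drivers with hazwaste endorsement 4 ≥ 3 → met
7. tonnage reporting records absent → not met
8. condition 'accepts hazardous waste' holds; weight-scale calibration 713 days ago vs limit 730 → met
9. driver safety training 53 days ago vs limit 60 → met
Not met: 2, 3, 7

No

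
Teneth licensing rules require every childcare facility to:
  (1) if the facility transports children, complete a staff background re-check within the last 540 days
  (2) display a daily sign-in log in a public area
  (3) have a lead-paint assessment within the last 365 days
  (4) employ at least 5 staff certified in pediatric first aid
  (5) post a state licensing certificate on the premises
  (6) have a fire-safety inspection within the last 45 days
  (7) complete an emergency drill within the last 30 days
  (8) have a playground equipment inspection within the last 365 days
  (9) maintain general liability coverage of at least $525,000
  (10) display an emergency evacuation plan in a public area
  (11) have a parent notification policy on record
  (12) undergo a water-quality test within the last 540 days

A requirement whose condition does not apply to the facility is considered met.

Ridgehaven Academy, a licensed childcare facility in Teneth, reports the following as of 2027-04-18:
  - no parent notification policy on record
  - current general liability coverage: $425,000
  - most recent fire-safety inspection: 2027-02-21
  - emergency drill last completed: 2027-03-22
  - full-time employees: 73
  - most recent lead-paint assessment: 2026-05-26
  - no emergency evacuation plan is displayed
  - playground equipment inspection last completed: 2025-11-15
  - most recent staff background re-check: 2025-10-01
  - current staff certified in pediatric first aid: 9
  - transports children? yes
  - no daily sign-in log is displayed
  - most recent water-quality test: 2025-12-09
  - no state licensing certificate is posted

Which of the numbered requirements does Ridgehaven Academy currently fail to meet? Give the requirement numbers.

1. condition 'transports children' holds; staff background re-check 564 days ago vs limit 540 → not met
2. daily sign-in log absent → not met
3. lead-paint assessment 327 days ago vs limit 365 → met
4. staff certified in pediatric first aid 9 ≥ 5 → met
5. state licensing certificate absent → not met
6. fire-safety inspection 56 days ago vs limit 45 → not met
7. emergency drill 27 days ago vs limit 30 → met
8. playground equipment inspection 519 days ago vs limit 365 → not met
9. general liability coverage $425,000 < $525,000 → not met
10. emergency evacuation plan absent → not met
11. parent notification policy absent → not met
12. water-quality test 495 days ago vs limit 540 → met
Not met: 1, 2, 5, 6, 8, 9, 10, 11

1, 2, 5, 6, 8, 9, 10, 11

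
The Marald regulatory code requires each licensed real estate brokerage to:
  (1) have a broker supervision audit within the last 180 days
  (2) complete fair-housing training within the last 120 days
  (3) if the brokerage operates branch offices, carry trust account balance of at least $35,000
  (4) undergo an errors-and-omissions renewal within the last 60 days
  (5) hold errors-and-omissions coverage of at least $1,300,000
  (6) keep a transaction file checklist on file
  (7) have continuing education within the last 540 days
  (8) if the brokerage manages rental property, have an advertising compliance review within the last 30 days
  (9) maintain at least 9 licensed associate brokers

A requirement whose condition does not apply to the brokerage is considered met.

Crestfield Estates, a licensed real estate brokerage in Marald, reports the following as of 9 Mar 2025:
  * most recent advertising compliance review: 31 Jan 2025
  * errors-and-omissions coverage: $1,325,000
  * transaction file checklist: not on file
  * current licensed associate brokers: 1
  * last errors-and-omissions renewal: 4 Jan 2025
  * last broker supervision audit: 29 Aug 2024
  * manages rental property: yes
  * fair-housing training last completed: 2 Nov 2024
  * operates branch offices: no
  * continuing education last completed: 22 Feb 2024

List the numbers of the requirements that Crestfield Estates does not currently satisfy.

1. broker supervision audit 192 days ago vs limit 180 → not met
2. fair-housing training 127 days ago vs limit 120 → not met
3. condition 'operates branch offices' does not hold → requirement n/a → met
4. errors-and-omissions renewal 64 days ago vs limit 60 → not met
5. errors-and-omissions coverage $1,325,000 ≥ $1,300,000 → met
6. transaction file checklist absent → not met
7. continuing education 381 days ago vs limit 540 → met
8. condition 'manages rental property' holds; advertising compliance review 37 days ago vs limit 30 → not met
9. licensed associate brokers 1 < 9 → not met
Not met: 1, 2, 4, 6, 8, 9

1, 2, 4, 6, 8, 9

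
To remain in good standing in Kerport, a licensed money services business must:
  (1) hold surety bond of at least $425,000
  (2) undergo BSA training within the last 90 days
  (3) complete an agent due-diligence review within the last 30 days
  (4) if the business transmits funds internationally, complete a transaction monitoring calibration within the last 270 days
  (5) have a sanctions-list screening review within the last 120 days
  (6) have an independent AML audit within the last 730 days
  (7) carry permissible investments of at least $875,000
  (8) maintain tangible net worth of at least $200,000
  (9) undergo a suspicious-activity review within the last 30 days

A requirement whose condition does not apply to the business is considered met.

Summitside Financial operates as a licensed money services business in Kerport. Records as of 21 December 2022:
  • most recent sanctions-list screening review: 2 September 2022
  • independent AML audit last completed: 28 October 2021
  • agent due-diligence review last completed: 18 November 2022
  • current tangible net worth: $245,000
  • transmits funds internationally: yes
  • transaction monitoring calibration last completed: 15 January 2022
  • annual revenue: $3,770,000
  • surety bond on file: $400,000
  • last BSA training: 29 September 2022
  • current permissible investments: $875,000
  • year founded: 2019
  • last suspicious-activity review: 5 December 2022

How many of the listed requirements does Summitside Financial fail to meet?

1. surety bond $400,000 < $425,000 → not met
2. BSA training 83 days ago vs limit 90 → met
3. agent due-diligence review 33 days ago vs limit 30 → not met
4. condition 'transmits funds internationally' holds; transaction monitoring calibration 340 days ago vs limit 270 → not met
5. sanctions-list screening review 110 days ago vs limit 120 → met
6. independent AML audit 419 days ago vs limit 730 → met
7. permissible investments $875,000 ≥ $875,000 → met
8. tangible net worth $245,000 ≥ $200,000 → met
9. suspicious-activity review 16 days ago vs limit 30 → met
Not met: 3 of 9

3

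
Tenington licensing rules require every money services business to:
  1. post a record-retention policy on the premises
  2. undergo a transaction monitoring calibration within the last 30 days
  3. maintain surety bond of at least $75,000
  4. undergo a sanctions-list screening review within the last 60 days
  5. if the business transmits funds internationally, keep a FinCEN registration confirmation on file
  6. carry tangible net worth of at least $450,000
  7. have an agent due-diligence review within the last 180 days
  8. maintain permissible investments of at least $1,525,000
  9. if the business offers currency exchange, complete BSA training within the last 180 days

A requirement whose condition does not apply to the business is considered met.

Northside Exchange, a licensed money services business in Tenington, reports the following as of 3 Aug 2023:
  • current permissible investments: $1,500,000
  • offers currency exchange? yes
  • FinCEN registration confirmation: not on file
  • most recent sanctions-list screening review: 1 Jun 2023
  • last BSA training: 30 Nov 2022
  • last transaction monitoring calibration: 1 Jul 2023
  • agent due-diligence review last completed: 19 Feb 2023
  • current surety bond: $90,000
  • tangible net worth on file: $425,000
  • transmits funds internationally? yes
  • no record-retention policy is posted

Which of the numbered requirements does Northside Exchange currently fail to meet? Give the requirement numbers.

1. record-retention policy absent → not met
2. transaction monitoring calibration 33 days ago vs limit 30 → not met
3. surety bond $90,000 ≥ $75,000 → met
4. sanctions-list screening review 63 days ago vs limit 60 → not met
5. condition 'transmits funds internationally' holds; FinCEN registration confirmation absent → not met
6. tangible net worth $425,000 < $450,000 → not met
7. agent due-diligence review 165 days ago vs limit 180 → met
8. permissible investments $1,500,000 < $1,525,000 → not met
9. condition 'offers currency exchange' holds; BSA training 246 days ago vs limit 180 → not met
Not met: 1, 2, 4, 5, 6, 8, 9

1, 2, 4, 5, 6, 8, 9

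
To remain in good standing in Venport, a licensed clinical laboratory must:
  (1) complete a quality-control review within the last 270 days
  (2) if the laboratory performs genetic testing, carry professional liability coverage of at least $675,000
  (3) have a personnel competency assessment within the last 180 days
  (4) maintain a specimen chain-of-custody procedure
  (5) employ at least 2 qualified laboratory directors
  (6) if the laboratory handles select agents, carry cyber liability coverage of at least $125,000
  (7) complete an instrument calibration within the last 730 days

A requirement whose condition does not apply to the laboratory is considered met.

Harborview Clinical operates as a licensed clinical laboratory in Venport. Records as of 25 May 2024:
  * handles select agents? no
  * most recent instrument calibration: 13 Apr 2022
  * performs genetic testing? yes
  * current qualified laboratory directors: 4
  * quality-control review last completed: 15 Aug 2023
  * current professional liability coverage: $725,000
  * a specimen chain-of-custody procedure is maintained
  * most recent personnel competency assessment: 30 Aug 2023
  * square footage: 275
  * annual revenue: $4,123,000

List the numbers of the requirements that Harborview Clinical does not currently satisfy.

1. quality-control review 284 days ago vs limit 270 → not met
2. condition 'performs genetic testing' holds; professional liability coverage $725,000 ≥ $675,000 → met
3. personnel competency assessment 269 days ago vs limit 180 → not met
4. specimen chain-of-custody procedure present → met
5. qualified laboratory directors 4 ≥ 2 → met
6. condition 'handles select agents' does not hold → requirement n/a → met
7. instrument calibration 773 days ago vs limit 730 → not met
Not met: 1, 3, 7

1, 3, 7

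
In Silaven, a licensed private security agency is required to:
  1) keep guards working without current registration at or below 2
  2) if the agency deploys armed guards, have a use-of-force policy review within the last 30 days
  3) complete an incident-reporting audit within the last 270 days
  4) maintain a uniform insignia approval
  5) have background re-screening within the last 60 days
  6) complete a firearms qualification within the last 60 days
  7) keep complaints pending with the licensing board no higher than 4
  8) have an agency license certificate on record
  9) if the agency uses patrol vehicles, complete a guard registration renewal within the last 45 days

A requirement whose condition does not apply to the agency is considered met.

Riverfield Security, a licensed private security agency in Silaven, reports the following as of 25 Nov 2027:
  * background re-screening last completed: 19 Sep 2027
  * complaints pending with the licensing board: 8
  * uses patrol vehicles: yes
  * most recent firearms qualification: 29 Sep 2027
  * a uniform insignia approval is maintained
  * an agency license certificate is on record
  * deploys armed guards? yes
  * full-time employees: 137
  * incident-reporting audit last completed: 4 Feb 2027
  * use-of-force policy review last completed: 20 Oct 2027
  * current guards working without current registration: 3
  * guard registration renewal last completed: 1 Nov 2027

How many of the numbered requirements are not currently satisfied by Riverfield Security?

5

1. guards working without current registration 3 > 2 → not met
2. condition 'deploys armed guards' holds; use-of-force policy review 36 days ago vs limit 30 → not met
3. incident-reporting audit 294 days ago vs limit 270 → not met
4. uniform insignia approval present → met
5. background re-screening 67 days ago vs limit 60 → not met
6. firearms qualification 57 days ago vs limit 60 → met
7. complaints pending with the licensing board 8 > 4 → not met
8. agency license certificate present → met
9. condition 'uses patrol vehicles' holds; guard registration renewal 24 days ago vs limit 45 → met
Not met: 5 of 9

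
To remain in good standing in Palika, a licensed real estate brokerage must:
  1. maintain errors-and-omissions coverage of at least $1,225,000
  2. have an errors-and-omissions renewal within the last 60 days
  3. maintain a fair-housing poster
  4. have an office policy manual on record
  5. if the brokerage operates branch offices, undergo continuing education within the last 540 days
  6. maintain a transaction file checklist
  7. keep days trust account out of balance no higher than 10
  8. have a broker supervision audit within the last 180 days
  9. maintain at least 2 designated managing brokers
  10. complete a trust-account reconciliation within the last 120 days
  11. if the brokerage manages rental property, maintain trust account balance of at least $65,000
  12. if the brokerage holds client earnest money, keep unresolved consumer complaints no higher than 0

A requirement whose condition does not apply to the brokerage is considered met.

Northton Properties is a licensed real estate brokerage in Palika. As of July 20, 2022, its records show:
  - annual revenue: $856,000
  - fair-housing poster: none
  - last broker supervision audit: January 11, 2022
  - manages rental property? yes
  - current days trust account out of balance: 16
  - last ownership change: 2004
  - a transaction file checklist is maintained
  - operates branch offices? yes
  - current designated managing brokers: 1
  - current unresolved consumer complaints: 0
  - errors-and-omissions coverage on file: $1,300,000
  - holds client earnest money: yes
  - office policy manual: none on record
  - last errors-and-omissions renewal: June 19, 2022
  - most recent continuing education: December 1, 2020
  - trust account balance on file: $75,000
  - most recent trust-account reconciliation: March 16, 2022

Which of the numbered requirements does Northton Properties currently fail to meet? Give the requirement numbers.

1. errors-and-omissions coverage $1,300,000 ≥ $1,225,000 → met
2. errors-and-omissions renewal 31 days ago vs limit 60 → met
3. fair-housing poster absent → not met
4. office policy manual absent → not met
5. condition 'operates branch offices' holds; continuing education 596 days ago vs limit 540 → not met
6. transaction file checklist present → met
7. days trust account out of balance 16 > 10 → not met
8. broker supervision audit 190 days ago vs limit 180 → not met
9. designated managing brokers 1 < 2 → not met
10. trust-account reconciliation 126 days ago vs limit 120 → not met
11. condition 'manages rental property' holds; trust account balance $75,000 ≥ $65,000 → met
12. condition 'holds client earnest money' holds; unresolved consumer complaints 0 ≤ 0 → met
Not met: 3, 4, 5, 7, 8, 9, 10

3, 4, 5, 7, 8, 9, 10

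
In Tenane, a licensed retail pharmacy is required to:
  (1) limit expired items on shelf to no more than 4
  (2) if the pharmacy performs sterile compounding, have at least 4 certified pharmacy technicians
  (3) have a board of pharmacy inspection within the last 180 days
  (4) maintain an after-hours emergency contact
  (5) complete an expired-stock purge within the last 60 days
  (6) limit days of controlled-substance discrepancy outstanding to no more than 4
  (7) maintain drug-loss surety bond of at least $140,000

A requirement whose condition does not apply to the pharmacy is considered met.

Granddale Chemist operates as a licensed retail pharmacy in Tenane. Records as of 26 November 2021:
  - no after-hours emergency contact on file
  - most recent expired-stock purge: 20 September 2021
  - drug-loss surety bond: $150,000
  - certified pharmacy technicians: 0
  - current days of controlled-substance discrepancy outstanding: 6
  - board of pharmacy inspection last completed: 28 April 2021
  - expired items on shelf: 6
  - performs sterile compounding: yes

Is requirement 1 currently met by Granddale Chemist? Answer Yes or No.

No

1. expired items on shelf 6 > 4 → not met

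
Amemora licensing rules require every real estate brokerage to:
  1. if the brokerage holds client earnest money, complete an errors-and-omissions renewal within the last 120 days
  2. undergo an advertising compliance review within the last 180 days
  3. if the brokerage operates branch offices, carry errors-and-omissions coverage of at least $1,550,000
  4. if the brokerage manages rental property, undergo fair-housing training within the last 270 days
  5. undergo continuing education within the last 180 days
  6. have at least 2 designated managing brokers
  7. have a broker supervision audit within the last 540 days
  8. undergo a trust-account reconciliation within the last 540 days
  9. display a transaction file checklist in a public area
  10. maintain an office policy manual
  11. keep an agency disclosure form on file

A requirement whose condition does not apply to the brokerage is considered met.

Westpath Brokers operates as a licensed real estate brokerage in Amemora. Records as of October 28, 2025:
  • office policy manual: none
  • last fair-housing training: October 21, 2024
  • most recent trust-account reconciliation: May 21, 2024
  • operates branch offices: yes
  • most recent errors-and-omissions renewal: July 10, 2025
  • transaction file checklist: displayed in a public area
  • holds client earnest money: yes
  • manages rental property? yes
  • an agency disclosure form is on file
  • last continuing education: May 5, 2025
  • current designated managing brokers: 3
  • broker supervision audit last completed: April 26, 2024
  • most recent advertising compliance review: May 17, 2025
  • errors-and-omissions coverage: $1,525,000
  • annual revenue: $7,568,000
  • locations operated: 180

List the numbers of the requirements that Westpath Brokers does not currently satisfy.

3, 4, 7, 10

1. condition 'holds client earnest money' holds; errors-and-omissions renewal 110 days ago vs limit 120 → met
2. advertising compliance review 164 days ago vs limit 180 → met
3. condition 'operates branch offices' holds; errors-and-omissions coverage $1,525,000 < $1,550,000 → not met
4. condition 'manages rental property' holds; fair-housing training 372 days ago vs limit 270 → not met
5. continuing education 176 days ago vs limit 180 → met
6. designated managing brokers 3 ≥ 2 → met
7. broker supervision audit 550 days ago vs limit 540 → not met
8. trust-account reconciliation 525 days ago vs limit 540 → met
9. transaction file checklist present → met
10. office policy manual absent → not met
11. agency disclosure form present → met
Not met: 3, 4, 7, 10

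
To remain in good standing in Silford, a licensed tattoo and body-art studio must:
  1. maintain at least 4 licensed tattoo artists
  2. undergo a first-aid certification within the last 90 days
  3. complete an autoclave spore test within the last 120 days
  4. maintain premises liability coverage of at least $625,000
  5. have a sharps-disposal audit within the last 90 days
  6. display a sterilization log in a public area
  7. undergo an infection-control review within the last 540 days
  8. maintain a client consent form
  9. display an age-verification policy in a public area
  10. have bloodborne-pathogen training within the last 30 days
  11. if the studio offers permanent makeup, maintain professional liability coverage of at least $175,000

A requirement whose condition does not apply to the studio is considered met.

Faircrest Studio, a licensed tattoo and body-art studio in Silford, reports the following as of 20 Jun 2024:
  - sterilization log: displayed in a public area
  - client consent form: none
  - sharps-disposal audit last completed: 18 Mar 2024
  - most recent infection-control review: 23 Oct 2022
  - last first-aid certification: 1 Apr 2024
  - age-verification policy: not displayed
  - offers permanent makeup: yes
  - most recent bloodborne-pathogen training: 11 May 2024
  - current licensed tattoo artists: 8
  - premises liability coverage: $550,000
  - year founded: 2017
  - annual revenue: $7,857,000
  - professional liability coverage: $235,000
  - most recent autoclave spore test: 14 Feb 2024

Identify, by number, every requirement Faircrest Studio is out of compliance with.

3, 4, 5, 7, 8, 9, 10

1. licensed tattoo artists 8 ≥ 4 → met
2. first-aid certification 80 days ago vs limit 90 → met
3. autoclave spore test 127 days ago vs limit 120 → not met
4. premises liability coverage $550,000 < $625,000 → not met
5. sharps-disposal audit 94 days ago vs limit 90 → not met
6. sterilization log present → met
7. infection-control review 606 days ago vs limit 540 → not met
8. client consent form absent → not met
9. age-verification policy absent → not met
10. bloodborne-pathogen training 40 days ago vs limit 30 → not met
11. condition 'offers permanent makeup' holds; professional liability coverage $235,000 ≥ $175,000 → met
Not met: 3, 4, 5, 7, 8, 9, 10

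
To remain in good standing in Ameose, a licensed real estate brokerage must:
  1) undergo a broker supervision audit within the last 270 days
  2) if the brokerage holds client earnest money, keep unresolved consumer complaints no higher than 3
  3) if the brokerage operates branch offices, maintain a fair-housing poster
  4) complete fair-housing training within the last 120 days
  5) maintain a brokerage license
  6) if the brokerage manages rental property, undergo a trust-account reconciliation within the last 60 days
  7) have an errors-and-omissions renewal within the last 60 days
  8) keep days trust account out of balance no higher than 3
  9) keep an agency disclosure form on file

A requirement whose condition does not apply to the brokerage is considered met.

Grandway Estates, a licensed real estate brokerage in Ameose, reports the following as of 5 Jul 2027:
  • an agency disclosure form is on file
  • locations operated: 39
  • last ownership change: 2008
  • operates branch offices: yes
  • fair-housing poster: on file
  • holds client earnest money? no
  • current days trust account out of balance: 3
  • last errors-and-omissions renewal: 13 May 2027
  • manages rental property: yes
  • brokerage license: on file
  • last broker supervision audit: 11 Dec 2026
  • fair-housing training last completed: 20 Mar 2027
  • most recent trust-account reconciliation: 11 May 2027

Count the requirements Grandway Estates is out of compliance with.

0

1. broker supervision audit 206 days ago vs limit 270 → met
2. condition 'holds client earnest money' does not hold → requirement n/a → met
3. condition 'operates branch offices' holds; fair-housing poster present → met
4. fair-housing training 107 days ago vs limit 120 → met
5. brokerage license present → met
6. condition 'manages rental property' holds; trust-account reconciliation 55 days ago vs limit 60 → met
7. errors-and-omissions renewal 53 days ago vs limit 60 → met
8. days trust account out of balance 3 ≤ 3 → met
9. agency disclosure form present → met
Not met: 0 of 9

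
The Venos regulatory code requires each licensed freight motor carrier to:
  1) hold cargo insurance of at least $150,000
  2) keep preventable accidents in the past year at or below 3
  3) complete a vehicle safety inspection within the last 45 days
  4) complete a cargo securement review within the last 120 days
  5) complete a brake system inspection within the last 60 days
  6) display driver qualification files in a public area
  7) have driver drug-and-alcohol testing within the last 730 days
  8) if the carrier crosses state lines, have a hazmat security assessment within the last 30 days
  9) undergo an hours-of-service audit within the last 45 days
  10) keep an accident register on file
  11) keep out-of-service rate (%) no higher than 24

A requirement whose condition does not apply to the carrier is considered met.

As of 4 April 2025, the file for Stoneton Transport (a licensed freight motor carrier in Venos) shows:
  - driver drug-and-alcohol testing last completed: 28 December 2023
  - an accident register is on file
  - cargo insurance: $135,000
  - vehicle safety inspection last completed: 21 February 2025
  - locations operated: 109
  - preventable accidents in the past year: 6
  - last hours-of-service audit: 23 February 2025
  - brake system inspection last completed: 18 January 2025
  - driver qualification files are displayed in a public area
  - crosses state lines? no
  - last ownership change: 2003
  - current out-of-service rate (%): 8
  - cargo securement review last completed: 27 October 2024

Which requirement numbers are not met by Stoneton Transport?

1. cargo insurance $135,000 < $150,000 → not met
2. preventable accidents in the past year 6 > 3 → not met
3. vehicle safety inspection 42 days ago vs limit 45 → met
4. cargo securement review 159 days ago vs limit 120 → not met
5. brake system inspection 76 days ago vs limit 60 → not met
6. driver qualification files present → met
7. driver drug-and-alcohol testing 463 days ago vs limit 730 → met
8. condition 'crosses state lines' does not hold → requirement n/a → met
9. hours-of-service audit 40 days ago vs limit 45 → met
10. accident register present → met
11. out-of-service rate (%) 8 ≤ 24 → met
Not met: 1, 2, 4, 5

1, 2, 4, 5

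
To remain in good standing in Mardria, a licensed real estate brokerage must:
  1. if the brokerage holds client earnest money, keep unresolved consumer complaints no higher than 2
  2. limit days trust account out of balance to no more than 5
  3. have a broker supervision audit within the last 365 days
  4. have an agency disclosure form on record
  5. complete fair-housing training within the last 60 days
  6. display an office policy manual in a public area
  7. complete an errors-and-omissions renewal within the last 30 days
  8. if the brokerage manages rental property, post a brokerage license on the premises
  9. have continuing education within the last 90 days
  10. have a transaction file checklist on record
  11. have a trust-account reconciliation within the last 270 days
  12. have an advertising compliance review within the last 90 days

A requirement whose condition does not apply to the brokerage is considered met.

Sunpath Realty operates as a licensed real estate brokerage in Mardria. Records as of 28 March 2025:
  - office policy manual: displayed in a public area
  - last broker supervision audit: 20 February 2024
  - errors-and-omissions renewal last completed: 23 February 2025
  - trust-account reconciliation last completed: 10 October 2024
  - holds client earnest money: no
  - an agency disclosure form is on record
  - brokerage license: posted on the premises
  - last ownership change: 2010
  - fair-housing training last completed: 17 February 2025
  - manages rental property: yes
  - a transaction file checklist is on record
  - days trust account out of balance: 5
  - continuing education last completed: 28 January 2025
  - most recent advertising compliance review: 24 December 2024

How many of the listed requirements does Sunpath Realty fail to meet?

3

1. condition 'holds client earnest money' does not hold → requirement n/a → met
2. days trust account out of balance 5 ≤ 5 → met
3. broker supervision audit 402 days ago vs limit 365 → not met
4. agency disclosure form present → met
5. fair-housing training 39 days ago vs limit 60 → met
6. office policy manual present → met
7. errors-and-omissions renewal 33 days ago vs limit 30 → not met
8. condition 'manages rental property' holds; brokerage license present → met
9. continuing education 59 days ago vs limit 90 → met
10. transaction file checklist present → met
11. trust-account reconciliation 169 days ago vs limit 270 → met
12. advertising compliance review 94 days ago vs limit 90 → not met
Not met: 3 of 12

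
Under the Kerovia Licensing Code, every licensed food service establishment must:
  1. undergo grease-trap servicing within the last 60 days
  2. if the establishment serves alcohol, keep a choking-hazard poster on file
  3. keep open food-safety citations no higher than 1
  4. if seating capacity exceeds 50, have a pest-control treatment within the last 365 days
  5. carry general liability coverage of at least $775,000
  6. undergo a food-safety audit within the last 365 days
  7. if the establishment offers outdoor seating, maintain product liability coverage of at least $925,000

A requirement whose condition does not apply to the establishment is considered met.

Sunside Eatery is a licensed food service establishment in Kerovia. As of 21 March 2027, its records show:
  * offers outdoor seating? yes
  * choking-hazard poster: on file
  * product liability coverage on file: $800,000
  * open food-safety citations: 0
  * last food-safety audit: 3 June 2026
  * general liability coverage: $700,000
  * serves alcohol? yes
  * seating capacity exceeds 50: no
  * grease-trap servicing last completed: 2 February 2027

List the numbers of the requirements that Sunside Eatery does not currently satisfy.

5, 7

1. grease-trap servicing 47 days ago vs limit 60 → met
2. condition 'serves alcohol' holds; choking-hazard poster present → met
3. open food-safety citations 0 ≤ 1 → met
4. condition 'seating capacity exceeds 50' does not hold → requirement n/a → met
5. general liability coverage $700,000 < $775,000 → not met
6. food-safety audit 291 days ago vs limit 365 → met
7. condition 'offers outdoor seating' holds; product liability coverage $800,000 < $925,000 → not met
Not met: 5, 7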